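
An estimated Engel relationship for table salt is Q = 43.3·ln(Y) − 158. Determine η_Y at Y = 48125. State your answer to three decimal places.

At Y = 48125: Q = 308.841.
dQ/dY = 43.3/Y = 0.00089974 at this income.
η = (dQ/dY)·(Y/Q) = 0.00089974 × (48125/308.841) = 0.140.

0.140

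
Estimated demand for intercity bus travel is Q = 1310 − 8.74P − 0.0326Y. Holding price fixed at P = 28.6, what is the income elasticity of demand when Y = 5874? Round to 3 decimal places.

At P = 28.6, Y = 5874: Q = 868.544.
Holding P constant, ∂Q/∂Y = −0.0326.
η_Y = (∂Q/∂Y)·(Y/Q) = -0.0326 × (5874/868.544) = -0.220.

-0.220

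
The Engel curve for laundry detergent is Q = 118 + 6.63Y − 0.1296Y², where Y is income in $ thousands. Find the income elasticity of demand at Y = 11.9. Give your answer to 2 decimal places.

0.24

At Y = 11.9: Q = 178.5443.
dQ/dY = 6.63 − 0.2592Y = 3.54552.
η = (dQ/dY)·(Y/Q) = 3.54552 × (11.9/178.5443) = 0.24.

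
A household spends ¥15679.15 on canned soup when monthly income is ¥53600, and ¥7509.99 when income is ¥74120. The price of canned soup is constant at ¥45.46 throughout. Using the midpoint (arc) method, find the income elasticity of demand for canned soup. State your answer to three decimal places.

With a constant price, Q₁ = 15679.15/45.46 = 344.900 and Q₂ = 7509.99/45.46 = 165.200 (equivalently, work directly with expenditure since P cancels).
Midpoint %ΔQ = (7509.99 − 15679.15)/11594.57 = -0.70457; midpoint %ΔI = (74120 − 53600)/63860 = 0.32133.
η = -0.70457 / 0.32133 = -2.193.

-2.193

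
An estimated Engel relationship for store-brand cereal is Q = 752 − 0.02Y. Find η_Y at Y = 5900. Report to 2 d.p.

-0.19

At Y = 5900: Q = 634.000.
dQ/dY = −0.02.
η = (dQ/dY)·(Y/Q) = -0.02 × (5900/634.000) = -0.19.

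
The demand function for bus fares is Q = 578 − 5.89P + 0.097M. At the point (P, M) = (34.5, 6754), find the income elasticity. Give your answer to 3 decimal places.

At P = 34.5, M = 6754: Q = 1029.933.
Holding P constant, ∂Q/∂M = 0.097.
η_M = (∂Q/∂M)·(M/Q) = 0.097 × (6754/1029.933) = 0.636.

0.636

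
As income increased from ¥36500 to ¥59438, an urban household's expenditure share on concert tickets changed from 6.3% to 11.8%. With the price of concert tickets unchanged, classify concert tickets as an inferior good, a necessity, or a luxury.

The budget share rises as income rises, so η > 1.

luxury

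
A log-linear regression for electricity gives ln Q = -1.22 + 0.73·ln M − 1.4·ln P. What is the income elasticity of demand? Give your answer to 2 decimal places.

In a log-linear demand, the coefficient on ln M is the income elasticity.
So η = 0.73.

0.73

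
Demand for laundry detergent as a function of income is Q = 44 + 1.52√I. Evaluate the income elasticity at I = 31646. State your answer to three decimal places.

At I = 31646: Q = 314.398.
dQ/dI = 1.52/(2√I) = 0.00427223 at this income.
η = (dQ/dI)·(I/Q) = 0.00427223 × (31646/314.398) = 0.430.

0.430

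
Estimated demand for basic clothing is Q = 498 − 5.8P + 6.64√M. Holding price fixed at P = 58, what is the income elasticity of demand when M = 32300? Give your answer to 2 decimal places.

0.44

At P = 58, M = 32300: Q = 1354.954.
Holding P constant, ∂Q/∂M = 6.64/(2√M) = 0.018473.
η_M = (∂Q/∂M)·(M/Q) = 0.018473 × (32300/1354.954) = 0.44.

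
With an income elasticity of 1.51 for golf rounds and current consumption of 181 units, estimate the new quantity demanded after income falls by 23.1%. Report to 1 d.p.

%ΔQ ≈ η × %ΔI = 1.51 × (-23.1%) = -34.881%.
New Q ≈ 181 × (1 − 0.34881) = 117.9.

117.9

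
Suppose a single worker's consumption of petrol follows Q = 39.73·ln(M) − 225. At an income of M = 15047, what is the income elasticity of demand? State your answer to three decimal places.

At M = 15047: Q = 157.160.
dQ/dM = 39.73/M = 0.00264039 at this income.
η = (dQ/dM)·(M/Q) = 0.00264039 × (15047/157.160) = 0.253.

0.253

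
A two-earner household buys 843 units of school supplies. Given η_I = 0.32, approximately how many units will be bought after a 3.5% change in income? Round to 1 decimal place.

852.4

%ΔQ ≈ η × %ΔI = 0.32 × 3.5% = 1.12%.
New Q ≈ 843 × (1 + 0.0112) = 852.4.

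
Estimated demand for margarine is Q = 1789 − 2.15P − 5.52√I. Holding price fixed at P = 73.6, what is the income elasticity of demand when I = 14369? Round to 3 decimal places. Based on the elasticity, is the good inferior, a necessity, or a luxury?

At P = 73.6, I = 14369: Q = 969.073.
Holding P constant, ∂Q/∂I = -5.52/(2√I) = -0.0230248.
η_I = (∂Q/∂I)·(I/Q) = -0.0230248 × (14369/969.073) = -0.341.
Since η < 0, this is an inferior good.

-0.341 (inferior good)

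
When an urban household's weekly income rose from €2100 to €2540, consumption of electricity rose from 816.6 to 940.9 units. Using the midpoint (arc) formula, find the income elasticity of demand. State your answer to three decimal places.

ΔQ = 940.9 − 816.6 = 124.3; midpoint Q̄ = (816.6 + 940.9)/2 = 878.75.
ΔI = 2540 − 2100 = 440; midpoint Ī = (2100 + 2540)/2 = 2320.
η = (ΔQ/Q̄) ÷ (ΔI/Ī) = (124.3/878.75) ÷ (440/2320) = 0.746.

0.746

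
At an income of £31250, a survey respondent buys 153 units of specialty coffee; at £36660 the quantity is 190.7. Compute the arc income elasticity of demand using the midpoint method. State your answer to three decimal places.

ΔQ = 190.7 − 153 = 37.7; midpoint Q̄ = (153 + 190.7)/2 = 171.85.
ΔI = 36660 − 31250 = 5410; midpoint Ī = (31250 + 36660)/2 = 33955.
η = (ΔQ/Q̄) ÷ (ΔI/Ī) = (37.7/171.85) ÷ (5410/33955) = 1.377.

1.377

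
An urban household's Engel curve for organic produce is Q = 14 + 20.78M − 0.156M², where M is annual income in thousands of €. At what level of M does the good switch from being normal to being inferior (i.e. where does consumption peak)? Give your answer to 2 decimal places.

66.60

dQ/dM = 20.78 − 0.312M.
The good is inferior where dQ/dM < 0. Setting dQ/dM = 0 gives M = 20.78 / 0.312 = 66.60.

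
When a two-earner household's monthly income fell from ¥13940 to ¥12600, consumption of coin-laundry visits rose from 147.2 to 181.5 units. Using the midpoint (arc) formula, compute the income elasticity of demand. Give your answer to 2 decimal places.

-2.07

ΔQ = 181.5 − 147.2 = 34.3; midpoint Q̄ = (147.2 + 181.5)/2 = 164.35.
ΔI = 12600 − 13940 = -1340; midpoint Ī = (13940 + 12600)/2 = 13270.
η = (ΔQ/Q̄) ÷ (ΔI/Ī) = (34.3/164.35) ÷ (-1340/13270) = -2.07.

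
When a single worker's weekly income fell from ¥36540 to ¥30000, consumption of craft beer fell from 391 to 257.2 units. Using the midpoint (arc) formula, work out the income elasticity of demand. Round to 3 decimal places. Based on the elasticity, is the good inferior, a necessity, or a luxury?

2.100 (luxury)

ΔQ = 257.2 − 391 = -133.8; midpoint Q̄ = (391 + 257.2)/2 = 324.1.
ΔI = 30000 − 36540 = -6540; midpoint Ī = (36540 + 30000)/2 = 33270.
η = (ΔQ/Q̄) ÷ (ΔI/Ī) = (-133.8/324.1) ÷ (-6540/33270) = 2.100.
η > 1 ⇒ luxury.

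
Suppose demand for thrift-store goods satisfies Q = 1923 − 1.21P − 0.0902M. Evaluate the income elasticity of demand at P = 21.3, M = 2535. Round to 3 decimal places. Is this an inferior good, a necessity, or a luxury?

-0.137 (inferior good)

At P = 21.3, M = 2535: Q = 1668.570.
Holding P constant, ∂Q/∂M = −0.0902.
η_M = (∂Q/∂M)·(M/Q) = -0.0902 × (2535/1668.570) = -0.137.
Since η < 0, this is an inferior good.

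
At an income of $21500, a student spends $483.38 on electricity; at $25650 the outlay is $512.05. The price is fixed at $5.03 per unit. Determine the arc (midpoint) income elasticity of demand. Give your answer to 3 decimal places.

0.327

With a constant price, Q₁ = 483.38/5.03 = 96.099 and Q₂ = 512.05/5.03 = 101.799 (equivalently, work directly with expenditure since P cancels).
Midpoint %ΔQ = (512.05 − 483.38)/497.72 = 0.05760; midpoint %ΔI = (25650 − 21500)/23575 = 0.17603.
η = 0.05760 / 0.17603 = 0.327.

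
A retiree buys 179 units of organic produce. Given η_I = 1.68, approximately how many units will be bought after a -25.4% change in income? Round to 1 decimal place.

%ΔQ ≈ η × %ΔI = 1.68 × (-25.4%) = -42.672%.
New Q ≈ 179 × (1 − 0.42672) = 102.6.

102.6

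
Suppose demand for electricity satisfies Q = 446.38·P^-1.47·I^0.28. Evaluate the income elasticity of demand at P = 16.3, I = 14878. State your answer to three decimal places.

0.280

For a multiplicative demand Q = A·P^α·I^β, the income elasticity is β everywhere.
Here β = 0.28, so η = 0.280.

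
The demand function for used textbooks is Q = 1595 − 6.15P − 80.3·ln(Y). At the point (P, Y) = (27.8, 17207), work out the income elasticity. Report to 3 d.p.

-0.125

At P = 27.8, Y = 17207: Q = 640.858.
Holding P constant, ∂Q/∂Y = -80.3/Y = -0.00466671.
η_Y = (∂Q/∂Y)·(Y/Q) = -0.00466671 × (17207/640.858) = -0.125.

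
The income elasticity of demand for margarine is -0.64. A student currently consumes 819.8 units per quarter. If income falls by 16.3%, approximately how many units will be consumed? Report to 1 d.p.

%ΔQ ≈ η × %ΔI = -0.64 × (-16.3%) = 10.432%.
New Q ≈ 819.8 × (1 + 0.10432) = 905.3.

905.3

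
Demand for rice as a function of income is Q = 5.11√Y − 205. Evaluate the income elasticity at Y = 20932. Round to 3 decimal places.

At Y = 20932: Q = 534.309.
dQ/dY = 5.11/(2√Y) = 0.0176598 at this income.
η = (dQ/dY)·(Y/Q) = 0.0176598 × (20932/534.309) = 0.692.

0.692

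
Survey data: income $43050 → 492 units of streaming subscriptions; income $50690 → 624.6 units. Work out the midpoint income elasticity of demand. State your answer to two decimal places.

ΔQ = 624.6 − 492 = 132.6; midpoint Q̄ = (492 + 624.6)/2 = 558.3.
ΔI = 50690 − 43050 = 7640; midpoint Ī = (43050 + 50690)/2 = 46870.
η = (ΔQ/Q̄) ÷ (ΔI/Ī) = (132.6/558.3) ÷ (7640/46870) = 1.46.

1.46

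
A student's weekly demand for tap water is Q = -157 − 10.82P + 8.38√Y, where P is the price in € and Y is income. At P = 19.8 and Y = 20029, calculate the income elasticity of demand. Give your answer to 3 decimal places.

At P = 19.8, Y = 20029: Q = 814.734.
Holding P constant, ∂Q/∂Y = 8.38/(2√Y) = 0.0296063.
η_Y = (∂Q/∂Y)·(Y/Q) = 0.0296063 × (20029/814.734) = 0.728.

0.728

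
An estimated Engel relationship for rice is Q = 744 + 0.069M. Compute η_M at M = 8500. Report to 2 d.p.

At M = 8500: Q = 1330.500.
dQ/dM = 0.069.
η = (dQ/dM)·(M/Q) = 0.069 × (8500/1330.500) = 0.44.

0.44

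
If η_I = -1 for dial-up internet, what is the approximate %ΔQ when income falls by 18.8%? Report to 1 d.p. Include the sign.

18.8%

%ΔQ ≈ η × %ΔI = -1 × (-18.8%) = 18.8%.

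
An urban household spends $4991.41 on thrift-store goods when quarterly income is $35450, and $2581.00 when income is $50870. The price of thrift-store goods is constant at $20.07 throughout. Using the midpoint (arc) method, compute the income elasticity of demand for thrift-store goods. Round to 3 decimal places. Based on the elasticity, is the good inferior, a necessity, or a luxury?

With a constant price, Q₁ = 4991.41/20.07 = 248.700 and Q₂ = 2581.00/20.07 = 128.600 (equivalently, work directly with expenditure since P cancels).
Midpoint %ΔQ = (2581.00 − 4991.41)/3786.21 = -0.63663; midpoint %ΔI = (50870 − 35450)/43160 = 0.35728.
η = -0.63663 / 0.35728 = -1.782.
η < 0 ⇒ inferior good.

-1.782 (inferior good)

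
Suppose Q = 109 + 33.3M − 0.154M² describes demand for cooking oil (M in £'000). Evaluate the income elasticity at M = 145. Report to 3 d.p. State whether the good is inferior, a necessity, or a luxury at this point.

At M = 145: Q = 1699.6500.
dQ/dM = 33.3 − 0.308M = -11.36000.
η = (dQ/dM)·(M/Q) = -11.36000 × (145/1699.6500) = -0.969.
η < 0 ⇒ inferior good.

-0.969 (inferior good)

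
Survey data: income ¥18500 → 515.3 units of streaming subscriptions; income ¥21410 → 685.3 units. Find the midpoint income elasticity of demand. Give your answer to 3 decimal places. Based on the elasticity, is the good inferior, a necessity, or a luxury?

1.942 (luxury)

ΔQ = 685.3 − 515.3 = 170; midpoint Q̄ = (515.3 + 685.3)/2 = 600.3.
ΔI = 21410 − 18500 = 2910; midpoint Ī = (18500 + 21410)/2 = 19955.
η = (ΔQ/Q̄) ÷ (ΔI/Ī) = (170/600.3) ÷ (2910/19955) = 1.942.
η > 1 ⇒ luxury.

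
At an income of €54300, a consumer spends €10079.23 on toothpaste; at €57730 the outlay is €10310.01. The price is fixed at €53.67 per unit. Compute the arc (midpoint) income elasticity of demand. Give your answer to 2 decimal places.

0.37

With a constant price, Q₁ = 10079.23/53.67 = 187.800 and Q₂ = 10310.01/53.67 = 192.100 (equivalently, work directly with expenditure since P cancels).
Midpoint %ΔQ = (10310.01 − 10079.23)/10194.62 = 0.02264; midpoint %ΔI = (57730 − 54300)/56015 = 0.06123.
η = 0.02264 / 0.06123 = 0.37.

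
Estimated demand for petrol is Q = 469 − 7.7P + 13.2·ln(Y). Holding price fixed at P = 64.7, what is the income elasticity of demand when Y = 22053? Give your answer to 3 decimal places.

0.128

At P = 64.7, Y = 22053: Q = 102.826.
Holding P constant, ∂Q/∂Y = 13.2/Y = 0.000598558.
η_Y = (∂Q/∂Y)·(Y/Q) = 0.000598558 × (22053/102.826) = 0.128.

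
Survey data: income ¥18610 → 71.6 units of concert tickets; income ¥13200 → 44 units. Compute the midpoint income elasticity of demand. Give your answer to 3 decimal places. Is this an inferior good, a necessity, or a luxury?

1.404 (luxury)

ΔQ = 44 − 71.6 = -27.6; midpoint Q̄ = (71.6 + 44)/2 = 57.8.
ΔI = 13200 − 18610 = -5410; midpoint Ī = (18610 + 13200)/2 = 15905.
η = (ΔQ/Q̄) ÷ (ΔI/Ī) = (-27.6/57.8) ÷ (-5410/15905) = 1.404.
η > 1 ⇒ luxury.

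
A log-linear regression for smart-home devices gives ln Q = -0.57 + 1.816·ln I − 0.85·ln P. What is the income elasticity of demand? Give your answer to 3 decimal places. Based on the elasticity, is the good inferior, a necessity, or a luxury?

1.816 (luxury)

In a log-linear demand, the coefficient on ln I is the income elasticity.
So η = 1.816.
η > 1 ⇒ luxury.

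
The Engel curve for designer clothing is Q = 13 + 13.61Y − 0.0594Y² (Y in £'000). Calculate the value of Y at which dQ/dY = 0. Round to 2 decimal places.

dQ/dY = 13.61 − 0.1188Y.
The good is inferior where dQ/dY < 0. Setting dQ/dY = 0 gives Y = 13.61 / 0.1188 = 114.56.

114.56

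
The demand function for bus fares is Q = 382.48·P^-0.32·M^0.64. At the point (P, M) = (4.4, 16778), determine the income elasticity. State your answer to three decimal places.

0.640

For a multiplicative demand Q = A·P^α·M^β, the income elasticity is β everywhere.
Here β = 0.64, so η = 0.640.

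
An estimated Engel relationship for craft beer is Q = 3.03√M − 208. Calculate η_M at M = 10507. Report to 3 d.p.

1.514

At M = 10507: Q = 102.586.
dQ/dM = 3.03/(2√M) = 0.01478 at this income.
η = (dQ/dM)·(M/Q) = 0.01478 × (10507/102.586) = 1.514.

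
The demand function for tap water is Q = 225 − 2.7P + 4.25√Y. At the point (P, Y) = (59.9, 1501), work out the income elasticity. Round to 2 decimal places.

At P = 59.9, Y = 1501: Q = 227.927.
Holding P constant, ∂Q/∂Y = 4.25/(2√Y) = 0.054849.
η_Y = (∂Q/∂Y)·(Y/Q) = 0.054849 × (1501/227.927) = 0.36.

0.36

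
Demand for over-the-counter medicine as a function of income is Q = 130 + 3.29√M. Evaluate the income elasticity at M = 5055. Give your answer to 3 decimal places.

0.321

At M = 5055: Q = 363.914.
dQ/dM = 3.29/(2√M) = 0.0231369 at this income.
η = (dQ/dM)·(M/Q) = 0.0231369 × (5055/363.914) = 0.321.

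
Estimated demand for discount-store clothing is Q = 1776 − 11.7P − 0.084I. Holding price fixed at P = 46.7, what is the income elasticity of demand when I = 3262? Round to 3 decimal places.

At P = 46.7, I = 3262: Q = 955.602.
Holding P constant, ∂Q/∂I = −0.084.
η_I = (∂Q/∂I)·(I/Q) = -0.084 × (3262/955.602) = -0.287.

-0.287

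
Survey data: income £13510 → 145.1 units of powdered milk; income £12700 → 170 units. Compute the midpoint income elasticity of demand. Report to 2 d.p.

ΔQ = 170 − 145.1 = 24.9; midpoint Q̄ = (145.1 + 170)/2 = 157.55.
ΔI = 12700 − 13510 = -810; midpoint Ī = (13510 + 12700)/2 = 13105.
η = (ΔQ/Q̄) ÷ (ΔI/Ī) = (24.9/157.55) ÷ (-810/13105) = -2.56.

-2.56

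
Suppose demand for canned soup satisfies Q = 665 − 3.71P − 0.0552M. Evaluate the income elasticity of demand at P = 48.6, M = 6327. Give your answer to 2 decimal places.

At P = 48.6, M = 6327: Q = 135.444.
Holding P constant, ∂Q/∂M = −0.0552.
η_M = (∂Q/∂M)·(M/Q) = -0.0552 × (6327/135.444) = -2.58.

-2.58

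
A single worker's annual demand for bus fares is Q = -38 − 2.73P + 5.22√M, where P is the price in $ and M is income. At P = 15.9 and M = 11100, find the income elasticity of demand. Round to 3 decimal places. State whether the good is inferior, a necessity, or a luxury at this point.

At P = 15.9, M = 11100: Q = 468.554.
Holding P constant, ∂Q/∂M = 5.22/(2√M) = 0.024773.
η_M = (∂Q/∂M)·(M/Q) = 0.024773 × (11100/468.554) = 0.587.
Since 0 < η < 1, this is a necessity.

0.587 (necessity)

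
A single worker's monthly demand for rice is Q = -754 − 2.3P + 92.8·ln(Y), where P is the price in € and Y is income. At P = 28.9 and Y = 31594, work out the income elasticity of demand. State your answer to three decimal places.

At P = 28.9, Y = 31594: Q = 141.005.
Holding P constant, ∂Q/∂Y = 92.8/Y = 0.00293727.
η_Y = (∂Q/∂Y)·(Y/Q) = 0.00293727 × (31594/141.005) = 0.658.

0.658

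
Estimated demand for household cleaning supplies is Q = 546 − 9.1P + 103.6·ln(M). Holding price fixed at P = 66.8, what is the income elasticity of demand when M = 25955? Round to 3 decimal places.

0.105

At P = 66.8, M = 25955: Q = 991.123.
Holding P constant, ∂Q/∂M = 103.6/M = 0.00399152.
η_M = (∂Q/∂M)·(M/Q) = 0.00399152 × (25955/991.123) = 0.105.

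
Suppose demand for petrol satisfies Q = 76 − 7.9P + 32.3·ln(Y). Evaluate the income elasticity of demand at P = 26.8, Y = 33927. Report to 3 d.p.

0.161

At P = 26.8, Y = 33927: Q = 201.233.
Holding P constant, ∂Q/∂Y = 32.3/Y = 0.000952044.
η_Y = (∂Q/∂Y)·(Y/Q) = 0.000952044 × (33927/201.233) = 0.161.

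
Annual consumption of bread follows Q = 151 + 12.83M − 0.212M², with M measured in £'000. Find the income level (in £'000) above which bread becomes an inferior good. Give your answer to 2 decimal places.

30.26

dQ/dM = 12.83 − 0.424M.
The good is inferior where dQ/dM < 0. Setting dQ/dM = 0 gives M = 12.83 / 0.424 = 30.26.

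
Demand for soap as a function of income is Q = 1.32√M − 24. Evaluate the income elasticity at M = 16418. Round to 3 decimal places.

At M = 16418: Q = 145.135.
dQ/dM = 1.32/(2√M) = 0.00515091 at this income.
η = (dQ/dM)·(M/Q) = 0.00515091 × (16418/145.135) = 0.583.

0.583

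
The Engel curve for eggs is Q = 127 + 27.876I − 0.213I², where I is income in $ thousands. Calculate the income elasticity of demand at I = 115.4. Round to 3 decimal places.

-4.841

At I = 115.4: Q = 507.3353.
dQ/dI = 27.876 − 0.426I = -21.28440.
η = (dQ/dI)·(I/Q) = -21.28440 × (115.4/507.3353) = -4.841.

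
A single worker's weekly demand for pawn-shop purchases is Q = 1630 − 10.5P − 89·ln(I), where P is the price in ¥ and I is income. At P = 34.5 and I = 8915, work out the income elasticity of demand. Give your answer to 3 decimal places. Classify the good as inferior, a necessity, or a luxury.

At P = 34.5, I = 8915: Q = 458.251.
Holding P constant, ∂Q/∂I = -89/I = -0.00998317.
η_I = (∂Q/∂I)·(I/Q) = -0.00998317 × (8915/458.251) = -0.194.
Since η < 0, this is an inferior good.

-0.194 (inferior good)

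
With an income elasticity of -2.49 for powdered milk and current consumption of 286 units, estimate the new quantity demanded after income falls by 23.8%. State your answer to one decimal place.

%ΔQ ≈ η × %ΔI = -2.49 × (-23.8%) = 59.262%.
New Q ≈ 286 × (1 + 0.59262) = 455.5.

455.5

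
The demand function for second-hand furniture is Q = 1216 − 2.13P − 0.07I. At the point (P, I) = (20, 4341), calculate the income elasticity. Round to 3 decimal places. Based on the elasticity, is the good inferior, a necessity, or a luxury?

At P = 20, I = 4341: Q = 869.530.
Holding P constant, ∂Q/∂I = −0.07.
η_I = (∂Q/∂I)·(I/Q) = -0.07 × (4341/869.530) = -0.349.
Since η < 0, this is an inferior good.

-0.349 (inferior good)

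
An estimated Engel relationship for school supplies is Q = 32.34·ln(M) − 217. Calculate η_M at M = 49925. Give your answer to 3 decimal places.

At M = 49925: Q = 132.863.
dQ/dM = 32.34/M = 0.000647772 at this income.
η = (dQ/dM)·(M/Q) = 0.000647772 × (49925/132.863) = 0.243.

0.243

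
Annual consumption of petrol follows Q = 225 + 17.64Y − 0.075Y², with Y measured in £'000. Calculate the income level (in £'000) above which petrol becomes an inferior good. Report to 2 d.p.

dQ/dY = 17.64 − 0.15Y.
The good is inferior where dQ/dY < 0. Setting dQ/dY = 0 gives Y = 17.64 / 0.15 = 117.60.

117.60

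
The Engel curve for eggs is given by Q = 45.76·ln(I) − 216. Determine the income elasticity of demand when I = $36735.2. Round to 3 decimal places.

At I = 36735.2: Q = 265.006.
dQ/dI = 45.76/I = 0.00124567 at this income.
η = (dQ/dI)·(I/Q) = 0.00124567 × (36735.2/265.006) = 0.173.

0.173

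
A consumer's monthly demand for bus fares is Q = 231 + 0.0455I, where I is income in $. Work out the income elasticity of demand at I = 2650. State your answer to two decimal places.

At I = 2650: Q = 351.575.
dQ/dI = 0.0455.
η = (dQ/dI)·(I/Q) = 0.0455 × (2650/351.575) = 0.34.

0.34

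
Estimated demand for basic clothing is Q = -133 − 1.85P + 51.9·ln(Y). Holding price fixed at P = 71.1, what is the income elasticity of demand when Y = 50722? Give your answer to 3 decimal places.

At P = 71.1, Y = 50722: Q = 297.756.
Holding P constant, ∂Q/∂Y = 51.9/Y = 0.00102322.
η_Y = (∂Q/∂Y)·(Y/Q) = 0.00102322 × (50722/297.756) = 0.174.

0.174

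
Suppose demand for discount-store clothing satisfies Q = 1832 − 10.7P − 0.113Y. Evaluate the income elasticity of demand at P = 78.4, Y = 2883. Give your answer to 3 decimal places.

-0.488

At P = 78.4, Y = 2883: Q = 667.341.
Holding P constant, ∂Q/∂Y = −0.113.
η_Y = (∂Q/∂Y)·(Y/Q) = -0.113 × (2883/667.341) = -0.488.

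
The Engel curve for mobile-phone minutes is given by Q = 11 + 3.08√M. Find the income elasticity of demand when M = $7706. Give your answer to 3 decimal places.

0.480

At M = 7706: Q = 281.374.
dQ/dM = 3.08/(2√M) = 0.0175431 at this income.
η = (dQ/dM)·(M/Q) = 0.0175431 × (7706/281.374) = 0.480.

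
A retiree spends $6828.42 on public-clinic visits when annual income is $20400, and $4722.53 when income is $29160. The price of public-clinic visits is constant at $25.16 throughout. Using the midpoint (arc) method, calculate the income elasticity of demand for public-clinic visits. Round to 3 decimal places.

-1.031

With a constant price, Q₁ = 6828.42/25.16 = 271.400 and Q₂ = 4722.53/25.16 = 187.700 (equivalently, work directly with expenditure since P cancels).
Midpoint %ΔQ = (4722.53 − 6828.42)/5775.48 = -0.36463; midpoint %ΔI = (29160 − 20400)/24780 = 0.35351.
η = -0.36463 / 0.35351 = -1.031.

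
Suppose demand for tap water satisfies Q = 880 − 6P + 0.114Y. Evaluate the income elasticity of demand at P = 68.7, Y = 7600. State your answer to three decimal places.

At P = 68.7, Y = 7600: Q = 1334.200.
Holding P constant, ∂Q/∂Y = 0.114.
η_Y = (∂Q/∂Y)·(Y/Q) = 0.114 × (7600/1334.200) = 0.649.

0.649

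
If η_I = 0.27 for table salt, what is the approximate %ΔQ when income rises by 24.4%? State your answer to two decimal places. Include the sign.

%ΔQ ≈ η × %ΔI = 0.27 × 24.4% = 6.59%.

6.59%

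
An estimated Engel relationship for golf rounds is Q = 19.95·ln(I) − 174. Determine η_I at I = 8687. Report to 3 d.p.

2.875

At I = 8687: Q = 6.938.
dQ/dI = 19.95/I = 0.00229654 at this income.
η = (dQ/dI)·(I/Q) = 0.00229654 × (8687/6.938) = 2.875.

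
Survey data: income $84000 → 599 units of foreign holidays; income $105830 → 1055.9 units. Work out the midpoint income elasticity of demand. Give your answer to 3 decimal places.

ΔQ = 1055.9 − 599 = 456.9; midpoint Q̄ = (599 + 1055.9)/2 = 827.45.
ΔI = 105830 − 84000 = 21830; midpoint Ī = (84000 + 105830)/2 = 94915.
η = (ΔQ/Q̄) ÷ (ΔI/Ī) = (456.9/827.45) ÷ (21830/94915) = 2.401.

2.401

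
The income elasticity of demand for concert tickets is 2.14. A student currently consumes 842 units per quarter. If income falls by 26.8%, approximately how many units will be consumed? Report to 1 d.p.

359.1

%ΔQ ≈ η × %ΔI = 2.14 × (-26.8%) = -57.352%.
New Q ≈ 842 × (1 − 0.57352) = 359.1.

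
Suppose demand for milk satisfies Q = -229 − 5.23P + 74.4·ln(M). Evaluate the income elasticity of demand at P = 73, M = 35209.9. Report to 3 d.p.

0.443

At P = 73, M = 35209.9: Q = 168.110.
Holding P constant, ∂Q/∂M = 74.4/M = 0.00211304.
η_M = (∂Q/∂M)·(M/Q) = 0.00211304 × (35209.9/168.110) = 0.443.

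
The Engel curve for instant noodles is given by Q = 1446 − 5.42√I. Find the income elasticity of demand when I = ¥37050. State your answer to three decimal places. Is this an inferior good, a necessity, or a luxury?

At I = 37050: Q = 402.738.
dQ/dI = -5.42/(2√I) = -0.0140791 at this income.
η = (dQ/dI)·(I/Q) = -0.0140791 × (37050/402.738) = -1.295.
Since η < 0, the good is an inferior good.

-1.295 (inferior good)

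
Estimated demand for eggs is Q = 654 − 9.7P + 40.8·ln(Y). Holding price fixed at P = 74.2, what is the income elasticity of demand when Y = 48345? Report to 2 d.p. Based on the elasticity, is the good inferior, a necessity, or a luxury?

0.11 (necessity)

At P = 74.2, Y = 48345: Q = 374.334.
Holding P constant, ∂Q/∂Y = 40.8/Y = 0.000843934.
η_Y = (∂Q/∂Y)·(Y/Q) = 0.000843934 × (48345/374.334) = 0.11.
Since 0 < η < 1, this is a necessity.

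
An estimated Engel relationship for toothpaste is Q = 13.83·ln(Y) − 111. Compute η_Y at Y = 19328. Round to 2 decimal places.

0.54

At Y = 19328: Q = 25.493.
dQ/dY = 13.83/Y = 0.000715542 at this income.
η = (dQ/dY)·(Y/Q) = 0.000715542 × (19328/25.493) = 0.54.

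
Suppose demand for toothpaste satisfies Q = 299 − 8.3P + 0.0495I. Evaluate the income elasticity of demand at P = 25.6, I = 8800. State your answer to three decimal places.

0.834

At P = 25.6, I = 8800: Q = 522.120.
Holding P constant, ∂Q/∂I = 0.0495.
η_I = (∂Q/∂I)·(I/Q) = 0.0495 × (8800/522.120) = 0.834.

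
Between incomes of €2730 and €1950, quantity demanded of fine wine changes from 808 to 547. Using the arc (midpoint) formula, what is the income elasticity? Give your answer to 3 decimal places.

1.156

ΔQ = 547 − 808 = -261; midpoint Q̄ = (808 + 547)/2 = 677.5.
ΔI = 1950 − 2730 = -780; midpoint Ī = (2730 + 1950)/2 = 2340.
η = (ΔQ/Q̄) ÷ (ΔI/Ī) = (-261/677.5) ÷ (-780/2340) = 1.156.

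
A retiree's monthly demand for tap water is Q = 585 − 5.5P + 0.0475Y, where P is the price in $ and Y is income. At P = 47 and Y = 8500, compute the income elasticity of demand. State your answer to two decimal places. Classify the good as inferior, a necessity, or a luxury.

0.55 (necessity)

At P = 47, Y = 8500: Q = 730.250.
Holding P constant, ∂Q/∂Y = 0.0475.
η_Y = (∂Q/∂Y)·(Y/Q) = 0.0475 × (8500/730.250) = 0.55.
Since 0 < η < 1, this is a necessity.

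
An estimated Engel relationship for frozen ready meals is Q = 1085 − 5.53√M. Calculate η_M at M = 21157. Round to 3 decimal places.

At M = 21157: Q = 280.637.
dQ/dM = -5.53/(2√M) = -0.0190094 at this income.
η = (dQ/dM)·(M/Q) = -0.0190094 × (21157/280.637) = -1.433.

-1.433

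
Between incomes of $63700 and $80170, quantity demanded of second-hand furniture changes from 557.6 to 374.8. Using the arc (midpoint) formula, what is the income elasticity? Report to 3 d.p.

ΔQ = 374.8 − 557.6 = -182.8; midpoint Q̄ = (557.6 + 374.8)/2 = 466.2.
ΔI = 80170 − 63700 = 16470; midpoint Ī = (63700 + 80170)/2 = 71935.
η = (ΔQ/Q̄) ÷ (ΔI/Ī) = (-182.8/466.2) ÷ (16470/71935) = -1.713.

-1.713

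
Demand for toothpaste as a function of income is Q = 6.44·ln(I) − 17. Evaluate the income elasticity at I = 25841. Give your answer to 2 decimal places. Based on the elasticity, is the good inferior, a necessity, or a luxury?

At I = 25841: Q = 48.429.
dQ/dI = 6.44/I = 0.000249216 at this income.
η = (dQ/dI)·(I/Q) = 0.000249216 × (25841/48.429) = 0.13.
Since 0 < η < 1, the good is a necessity.

0.13 (necessity)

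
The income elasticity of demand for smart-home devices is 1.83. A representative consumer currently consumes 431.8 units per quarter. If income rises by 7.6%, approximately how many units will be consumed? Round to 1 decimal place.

491.9

%ΔQ ≈ η × %ΔI = 1.83 × 7.6% = 13.908%.
New Q ≈ 431.8 × (1 + 0.13908) = 491.9.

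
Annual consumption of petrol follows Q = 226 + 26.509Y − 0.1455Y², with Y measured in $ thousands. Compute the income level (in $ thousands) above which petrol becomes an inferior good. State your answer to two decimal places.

91.10

dQ/dY = 26.509 − 0.291Y.
The good is inferior where dQ/dY < 0. Setting dQ/dY = 0 gives Y = 26.509 / 0.291 = 91.10.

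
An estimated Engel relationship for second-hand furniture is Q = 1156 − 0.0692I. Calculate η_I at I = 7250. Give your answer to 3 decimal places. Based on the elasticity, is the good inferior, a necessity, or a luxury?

At I = 7250: Q = 654.300.
dQ/dI = −0.0692.
η = (dQ/dI)·(I/Q) = -0.0692 × (7250/654.300) = -0.767.
Since η < 0, the good is an inferior good.

-0.767 (inferior good)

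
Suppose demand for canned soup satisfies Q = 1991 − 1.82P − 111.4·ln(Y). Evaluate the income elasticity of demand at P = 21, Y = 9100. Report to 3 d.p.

-0.119

At P = 21, Y = 9100: Q = 937.254.
Holding P constant, ∂Q/∂Y = -111.4/Y = -0.0122418.
η_Y = (∂Q/∂Y)·(Y/Q) = -0.0122418 × (9100/937.254) = -0.119.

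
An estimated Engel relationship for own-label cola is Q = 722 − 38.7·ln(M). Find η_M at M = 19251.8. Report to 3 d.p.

At M = 19251.8: Q = 340.211.
dQ/dM = -38.7/M = -0.0020102 at this income.
η = (dQ/dM)·(M/Q) = -0.0020102 × (19251.8/340.211) = -0.114.

-0.114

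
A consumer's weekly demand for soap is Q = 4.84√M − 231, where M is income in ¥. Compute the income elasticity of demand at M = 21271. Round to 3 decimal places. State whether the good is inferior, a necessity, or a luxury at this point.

At M = 21271: Q = 474.894.
dQ/dM = 4.84/(2√M) = 0.0165929 at this income.
η = (dQ/dM)·(M/Q) = 0.0165929 × (21271/474.894) = 0.743.
Since 0 < η < 1, the good is a necessity.

0.743 (necessity)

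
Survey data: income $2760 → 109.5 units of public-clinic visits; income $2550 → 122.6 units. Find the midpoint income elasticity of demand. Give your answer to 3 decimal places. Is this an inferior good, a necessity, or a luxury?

ΔQ = 122.6 − 109.5 = 13.1; midpoint Q̄ = (109.5 + 122.6)/2 = 116.05.
ΔI = 2550 − 2760 = -210; midpoint Ī = (2760 + 2550)/2 = 2655.
η = (ΔQ/Q̄) ÷ (ΔI/Ī) = (13.1/116.05) ÷ (-210/2655) = -1.427.
η < 0 ⇒ inferior good.

-1.427 (inferior good)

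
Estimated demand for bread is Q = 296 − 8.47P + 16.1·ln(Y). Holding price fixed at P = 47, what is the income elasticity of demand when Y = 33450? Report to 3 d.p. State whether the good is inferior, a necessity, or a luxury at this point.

0.245 (necessity)

At P = 47, Y = 33450: Q = 65.637.
Holding P constant, ∂Q/∂Y = 16.1/Y = 0.000481315.
η_Y = (∂Q/∂Y)·(Y/Q) = 0.000481315 × (33450/65.637) = 0.245.
Since 0 < η < 1, this is a necessity.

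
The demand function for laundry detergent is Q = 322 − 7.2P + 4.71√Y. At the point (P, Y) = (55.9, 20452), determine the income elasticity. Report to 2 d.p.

At P = 55.9, Y = 20452: Q = 593.099.
Holding P constant, ∂Q/∂Y = 4.71/(2√Y) = 0.0164673.
η_Y = (∂Q/∂Y)·(Y/Q) = 0.0164673 × (20452/593.099) = 0.57.

0.57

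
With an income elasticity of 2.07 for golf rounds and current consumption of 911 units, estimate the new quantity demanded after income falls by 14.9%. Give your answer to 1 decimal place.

%ΔQ ≈ η × %ΔI = 2.07 × (-14.9%) = -30.843%.
New Q ≈ 911 × (1 − 0.30843) = 630.0.

630.0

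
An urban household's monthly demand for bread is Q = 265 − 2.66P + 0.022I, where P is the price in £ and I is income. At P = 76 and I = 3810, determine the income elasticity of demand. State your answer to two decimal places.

0.57

At P = 76, I = 3810: Q = 146.660.
Holding P constant, ∂Q/∂I = 0.022.
η_I = (∂Q/∂I)·(I/Q) = 0.022 × (3810/146.660) = 0.57.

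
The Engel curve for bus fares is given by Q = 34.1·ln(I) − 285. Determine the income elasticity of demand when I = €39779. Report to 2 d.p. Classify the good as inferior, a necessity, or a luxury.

At I = 39779: Q = 76.156.
dQ/dI = 34.1/I = 0.000857236 at this income.
η = (dQ/dI)·(I/Q) = 0.000857236 × (39779/76.156) = 0.45.
Since 0 < η < 1, the good is a necessity.

0.45 (necessity)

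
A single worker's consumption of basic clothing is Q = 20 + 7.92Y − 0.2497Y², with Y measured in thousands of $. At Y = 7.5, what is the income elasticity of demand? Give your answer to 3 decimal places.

0.479

At Y = 7.5: Q = 65.3544.
dQ/dY = 7.92 − 0.4994Y = 4.17450.
η = (dQ/dY)·(Y/Q) = 4.17450 × (7.5/65.3544) = 0.479.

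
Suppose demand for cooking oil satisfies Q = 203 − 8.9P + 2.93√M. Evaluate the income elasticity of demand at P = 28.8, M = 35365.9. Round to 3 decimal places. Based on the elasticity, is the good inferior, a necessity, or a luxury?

At P = 28.8, M = 35365.9: Q = 497.691.
Holding P constant, ∂Q/∂M = 2.93/(2√M) = 0.00779014.
η_M = (∂Q/∂M)·(M/Q) = 0.00779014 × (35365.9/497.691) = 0.554.
Since 0 < η < 1, this is a necessity.

0.554 (necessity)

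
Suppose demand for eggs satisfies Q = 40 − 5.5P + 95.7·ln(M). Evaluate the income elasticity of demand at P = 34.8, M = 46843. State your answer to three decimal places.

0.109

At P = 34.8, M = 46843: Q = 877.811.
Holding P constant, ∂Q/∂M = 95.7/M = 0.00204299.
η_M = (∂Q/∂M)·(M/Q) = 0.00204299 × (46843/877.811) = 0.109.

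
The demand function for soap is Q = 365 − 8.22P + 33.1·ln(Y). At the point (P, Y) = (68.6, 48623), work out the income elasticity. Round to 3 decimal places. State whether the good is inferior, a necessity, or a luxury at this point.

0.209 (necessity)

At P = 68.6, Y = 48623: Q = 158.318.
Holding P constant, ∂Q/∂Y = 33.1/Y = 0.000680748.
η_Y = (∂Q/∂Y)·(Y/Q) = 0.000680748 × (48623/158.318) = 0.209.
Since 0 < η < 1, this is a necessity.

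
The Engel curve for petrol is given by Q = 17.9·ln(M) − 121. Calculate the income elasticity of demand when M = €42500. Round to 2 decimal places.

0.26

At M = 42500: Q = 69.765.
dQ/dM = 17.9/M = 0.000421176 at this income.
η = (dQ/dM)·(M/Q) = 0.000421176 × (42500/69.765) = 0.26.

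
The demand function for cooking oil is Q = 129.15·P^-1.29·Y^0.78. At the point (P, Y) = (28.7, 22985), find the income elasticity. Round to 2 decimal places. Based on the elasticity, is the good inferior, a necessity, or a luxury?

0.78 (necessity)

For a multiplicative demand Q = A·P^α·Y^β, the income elasticity is β everywhere.
Here β = 0.78, so η = 0.78.
Since 0 < η < 1, this is a necessity.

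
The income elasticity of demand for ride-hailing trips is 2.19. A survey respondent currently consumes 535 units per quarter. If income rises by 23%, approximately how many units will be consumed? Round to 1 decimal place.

804.5

%ΔQ ≈ η × %ΔI = 2.19 × 23% = 50.37%.
New Q ≈ 535 × (1 + 0.5037) = 804.5.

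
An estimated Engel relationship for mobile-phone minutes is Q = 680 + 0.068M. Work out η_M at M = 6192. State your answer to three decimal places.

At M = 6192: Q = 1101.056.
dQ/dM = 0.068.
η = (dQ/dM)·(M/Q) = 0.068 × (6192/1101.056) = 0.382.

0.382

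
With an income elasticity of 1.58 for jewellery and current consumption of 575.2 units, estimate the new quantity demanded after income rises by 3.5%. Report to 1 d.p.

%ΔQ ≈ η × %ΔI = 1.58 × 3.5% = 5.53%.
New Q ≈ 575.2 × (1 + 0.0553) = 607.0.

607.0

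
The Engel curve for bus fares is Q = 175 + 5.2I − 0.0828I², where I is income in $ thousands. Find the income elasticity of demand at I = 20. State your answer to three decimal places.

At I = 20: Q = 245.8800.
dQ/dI = 5.2 − 0.1656I = 1.88800.
η = (dQ/dI)·(I/Q) = 1.88800 × (20/245.8800) = 0.154.

0.154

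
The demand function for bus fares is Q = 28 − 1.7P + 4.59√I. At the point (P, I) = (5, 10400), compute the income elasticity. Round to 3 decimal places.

0.480

At P = 5, I = 10400: Q = 487.590.
Holding P constant, ∂Q/∂I = 4.59/(2√I) = 0.0225043.
η_I = (∂Q/∂I)·(I/Q) = 0.0225043 × (10400/487.590) = 0.480.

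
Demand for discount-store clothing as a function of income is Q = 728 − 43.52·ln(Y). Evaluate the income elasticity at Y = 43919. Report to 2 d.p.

-0.17

At Y = 43919: Q = 262.767.
dQ/dY = -43.52/Y = -0.000990915 at this income.
η = (dQ/dY)·(Y/Q) = -0.000990915 × (43919/262.767) = -0.17.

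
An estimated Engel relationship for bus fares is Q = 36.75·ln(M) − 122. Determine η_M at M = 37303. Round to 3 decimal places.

0.139

At M = 37303: Q = 264.861.
dQ/dM = 36.75/M = 0.000985175 at this income.
η = (dQ/dM)·(M/Q) = 0.000985175 × (37303/264.861) = 0.139.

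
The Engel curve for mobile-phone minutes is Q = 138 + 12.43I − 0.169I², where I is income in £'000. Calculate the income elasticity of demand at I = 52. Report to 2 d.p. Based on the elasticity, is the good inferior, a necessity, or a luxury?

-0.82 (inferior good)

At I = 52: Q = 327.3840.
dQ/dI = 12.43 − 0.338I = -5.14600.
η = (dQ/dI)·(I/Q) = -5.14600 × (52/327.3840) = -0.82.
η < 0 ⇒ inferior good.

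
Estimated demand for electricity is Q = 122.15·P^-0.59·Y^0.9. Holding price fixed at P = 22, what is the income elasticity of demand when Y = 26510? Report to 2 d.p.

0.90

For a multiplicative demand Q = A·P^α·Y^β, the income elasticity is β everywhere.
Here β = 0.9, so η = 0.90.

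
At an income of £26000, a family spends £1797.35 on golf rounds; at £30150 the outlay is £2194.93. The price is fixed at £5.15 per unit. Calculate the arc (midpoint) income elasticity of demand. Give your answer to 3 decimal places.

1.347

With a constant price, Q₁ = 1797.35/5.15 = 349.000 and Q₂ = 2194.93/5.15 = 426.200 (equivalently, work directly with expenditure since P cancels).
Midpoint %ΔQ = (2194.93 − 1797.35)/1996.14 = 0.19917; midpoint %ΔI = (30150 − 26000)/28075 = 0.14782.
η = 0.19917 / 0.14782 = 1.347.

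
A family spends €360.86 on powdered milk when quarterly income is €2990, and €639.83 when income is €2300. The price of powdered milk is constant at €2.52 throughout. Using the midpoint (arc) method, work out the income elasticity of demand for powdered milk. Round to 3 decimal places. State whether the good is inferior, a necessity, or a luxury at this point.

With a constant price, Q₁ = 360.86/2.52 = 143.198 and Q₂ = 639.83/2.52 = 253.901 (equivalently, work directly with expenditure since P cancels).
Midpoint %ΔQ = (639.83 − 360.86)/500.35 = 0.55756; midpoint %ΔI = (2300 − 2990)/2645 = -0.26087.
η = 0.55756 / -0.26087 = -2.137.
η < 0 ⇒ inferior good.

-2.137 (inferior good)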